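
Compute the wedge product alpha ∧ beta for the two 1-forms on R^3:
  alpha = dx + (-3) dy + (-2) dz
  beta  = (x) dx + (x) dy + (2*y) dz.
alpha ∧ beta = (4*x) dx ∧ dy + (2*x + 2*y) dx ∧ dz + (2*x - 6*y) dy ∧ dz

Distribute the wedge, using dx_i ∧ dx_j = -dx_j ∧ dx_i and dx_i ∧ dx_i = 0. For each pair (i, j) with i < j, the coefficient of dx_i ∧ dx_j in alpha ∧ beta is (alpha_i * beta_j - alpha_j * beta_i). Collecting: alpha ∧ beta = (4*x) dx ∧ dy + (2*x + 2*y) dx ∧ dz + (2*x - 6*y) dy ∧ dz.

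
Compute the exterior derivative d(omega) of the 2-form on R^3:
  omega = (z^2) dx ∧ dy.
d(omega) = (2*z) dx ∧ dy ∧ dz

For a 2-form omega = sum_{i<j} g_{ij} dx_i ∧ dx_j, the exterior derivative is
  d(omega) = sum_{i<j} d(g_{ij}) ∧ dx_i ∧ dx_j = sum_{i<j, k} (∂g_{ij}/∂x_k) dx_k ∧ dx_i ∧ dx_j.
Expand each term, using dx_k ∧ dx_i ∧ dx_j = sgn(permutation) dx_{(a)} ∧ dx_{(b)} ∧ dx_{(c)} with (a < b < c) sorted:
  d(z^2) includes (∂/∂z)(z^2) dz = (2*z) dz, which multiplied by dx ∧ dy gives (2*z) dx ∧ dy ∧ dz
Collecting like 3-forms: d(omega) = (2*z) dx ∧ dy ∧ dz.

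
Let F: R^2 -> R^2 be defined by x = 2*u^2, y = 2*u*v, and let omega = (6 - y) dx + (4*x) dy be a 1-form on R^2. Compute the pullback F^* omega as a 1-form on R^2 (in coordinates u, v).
F^* omega = (8*u*(u*v + 3)) du + (16*u^3) dv

Using F^*(f dg) = (f ∘ F) d(g ∘ F), substitute each coordinate x_i by F_i(u, v) in f_i, and replace dx_i by d F_i = (∂F_i/∂u) du + (∂F_i/∂v) dv.
  For the x component: f_1(F) = -2*u*v + 6; d F_1 = (4*u) du + (0) dv
  For the y component: f_2(F) = 8*u^2; d F_2 = (2*v) du + (2*u) dv
Combining and collecting du, dv coefficients:
  coeff of du: 8*u*(u*v + 3)
  coeff of dv: 16*u^3
F^* omega = (8*u*(u*v + 3)) du + (16*u^3) dv.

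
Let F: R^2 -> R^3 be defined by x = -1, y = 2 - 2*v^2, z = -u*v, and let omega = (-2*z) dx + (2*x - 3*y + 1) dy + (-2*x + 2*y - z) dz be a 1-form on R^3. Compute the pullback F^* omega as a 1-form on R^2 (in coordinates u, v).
F^* omega = (v*(-u*v + 4*v^2 - 6)) du + (-u^2*v + 4*u*v^2 - 6*u - 24*v^3 + 28*v) dv

Using F^*(f dg) = (f ∘ F) d(g ∘ F), substitute each coordinate x_i by F_i(u, v) in f_i, and replace dx_i by d F_i = (∂F_i/∂u) du + (∂F_i/∂v) dv.
  For the x component: f_1(F) = 2*u*v; d F_1 = (0) du + (0) dv
  For the y component: f_2(F) = 6*v^2 - 7; d F_2 = (0) du + (-4*v) dv
  For the z component: f_3(F) = u*v - 4*v^2 + 6; d F_3 = (-v) du + (-u) dv
Combining and collecting du, dv coefficients:
  coeff of du: v*(-u*v + 4*v^2 - 6)
  coeff of dv: -u^2*v + 4*u*v^2 - 6*u - 24*v^3 + 28*v
F^* omega = (v*(-u*v + 4*v^2 - 6)) du + (-u^2*v + 4*u*v^2 - 6*u - 24*v^3 + 28*v) dv.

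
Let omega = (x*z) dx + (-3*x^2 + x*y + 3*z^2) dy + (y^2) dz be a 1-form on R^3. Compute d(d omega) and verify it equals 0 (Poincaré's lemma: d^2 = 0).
d(d omega) = 0

Step 1: d omega = sum_{i<j} (∂f_j/∂x_i - ∂f_i/∂x_j) dx_i ∧ dx_j:
  coeff of dx ∧ dy: -6*x + y
  coeff of dx ∧ dz: -x
  coeff of dy ∧ dz: 2*y - 6*z
Step 2: Apply d again to each 2-form coefficient. The only possible 3-form in R^3 is dx ∧ dy ∧ dz, with coefficient
  ∂(coeff of dy∧dz)/∂x - ∂(coeff of dx∧dz)/∂y + ∂(coeff of dx∧dy)/∂z
  = ∂/∂x (2*y - 6*z) - ∂/∂y (-x) + ∂/∂z (-6*x + y).
Each of these terms simplifies to sums of mixed partials that cancel in pairs. The result is 0 (by equality of mixed partials for smooth functions — Schwarz / Clairaut).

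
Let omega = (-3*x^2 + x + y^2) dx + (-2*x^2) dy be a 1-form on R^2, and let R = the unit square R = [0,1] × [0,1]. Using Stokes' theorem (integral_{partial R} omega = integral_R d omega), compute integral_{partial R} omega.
integral_(partial R) omega = -3

Stokes: integral_partial_R omega = integral_R d omega with d omega = (∂Q/∂x - ∂P/∂y) dx ∧ dy.
  ∂Q/∂x = -4*x
  ∂P/∂y = 2*y
  integrand = ∂Q/∂x - ∂P/∂y = -4*x - 2*y.
Integrating over R: integral_0^1 integral_0^1 (-4*x - 2*y) dx dy = -3.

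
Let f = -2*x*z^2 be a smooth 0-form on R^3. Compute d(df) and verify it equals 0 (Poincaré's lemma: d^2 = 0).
d(df) = 0

Step 1: df = sum_i (∂f/∂x_i) dx_i = (-2*z^2) dx + (0) dy + (-4*x*z) dz.
Step 2: Apply d again. Using the 1-form formula, the coefficient of dx ∧ dy in d(df) is ∂^2 f/∂x ∂y - ∂^2 f/∂y ∂x = (0) - (0) = 0 (equality of mixed partials for smooth f).
Similarly for dx ∧ dz and dy ∧ dz — all coefficients vanish. So d(df) = 0.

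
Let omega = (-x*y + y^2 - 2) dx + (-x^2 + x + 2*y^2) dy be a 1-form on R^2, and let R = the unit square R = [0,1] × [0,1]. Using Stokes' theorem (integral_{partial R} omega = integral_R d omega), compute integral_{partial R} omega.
integral_(partial R) omega = -1/2

Stokes: integral_partial_R omega = integral_R d omega with d omega = (∂Q/∂x - ∂P/∂y) dx ∧ dy.
  ∂Q/∂x = 1 - 2*x
  ∂P/∂y = -x + 2*y
  integrand = ∂Q/∂x - ∂P/∂y = -x - 2*y + 1.
Integrating over R: integral_0^1 integral_0^1 (-x - 2*y + 1) dx dy = -1/2.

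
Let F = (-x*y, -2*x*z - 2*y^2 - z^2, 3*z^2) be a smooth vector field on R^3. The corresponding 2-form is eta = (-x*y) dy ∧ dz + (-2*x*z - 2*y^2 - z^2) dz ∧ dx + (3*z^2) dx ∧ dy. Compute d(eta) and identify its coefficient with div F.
d(eta) = (-5*y + 6*z) dx ∧ dy ∧ dz; div F = -5*y + 6*z

For a 2-form in R^3 of the form above, applying d gives a 3-form with coefficient ∂P/∂x + ∂Q/∂y + ∂R/∂z:
  ∂P/∂x = -y
  ∂Q/∂y = -4*y
  ∂R/∂z = 6*z
Sum = -5*y + 6*z, which is exactly div F.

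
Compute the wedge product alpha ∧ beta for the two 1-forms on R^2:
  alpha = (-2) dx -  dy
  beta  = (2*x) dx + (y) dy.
alpha ∧ beta = (2*x - 2*y) dx ∧ dy

Distribute the wedge, using dx_i ∧ dx_j = -dx_j ∧ dx_i and dx_i ∧ dx_i = 0. For each pair (i, j) with i < j, the coefficient of dx_i ∧ dx_j in alpha ∧ beta is (alpha_i * beta_j - alpha_j * beta_i). Collecting: alpha ∧ beta = (2*x - 2*y) dx ∧ dy.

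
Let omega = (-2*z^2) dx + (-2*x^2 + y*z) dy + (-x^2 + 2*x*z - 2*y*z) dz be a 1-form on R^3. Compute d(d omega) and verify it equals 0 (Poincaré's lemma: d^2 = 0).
d(d omega) = 0

Step 1: d omega = sum_{i<j} (∂f_j/∂x_i - ∂f_i/∂x_j) dx_i ∧ dx_j:
  coeff of dx ∧ dy: -4*x
  coeff of dx ∧ dz: -2*x + 6*z
  coeff of dy ∧ dz: -y - 2*z
Step 2: Apply d again to each 2-form coefficient. The only possible 3-form in R^3 is dx ∧ dy ∧ dz, with coefficient
  ∂(coeff of dy∧dz)/∂x - ∂(coeff of dx∧dz)/∂y + ∂(coeff of dx∧dy)/∂z
  = ∂/∂x (-y - 2*z) - ∂/∂y (-2*x + 6*z) + ∂/∂z (-4*x).
Each of these terms simplifies to sums of mixed partials that cancel in pairs. The result is 0 (by equality of mixed partials for smooth functions — Schwarz / Clairaut).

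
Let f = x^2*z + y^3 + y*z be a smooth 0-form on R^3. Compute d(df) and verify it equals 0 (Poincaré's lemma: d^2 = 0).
d(df) = 0

Step 1: df = sum_i (∂f/∂x_i) dx_i = (2*x*z) dx + (3*y^2 + z) dy + (x^2 + y) dz.
Step 2: Apply d again. Using the 1-form formula, the coefficient of dx ∧ dy in d(df) is ∂^2 f/∂x ∂y - ∂^2 f/∂y ∂x = (0) - (0) = 0 (equality of mixed partials for smooth f).
Similarly for dx ∧ dz and dy ∧ dz — all coefficients vanish. So d(df) = 0.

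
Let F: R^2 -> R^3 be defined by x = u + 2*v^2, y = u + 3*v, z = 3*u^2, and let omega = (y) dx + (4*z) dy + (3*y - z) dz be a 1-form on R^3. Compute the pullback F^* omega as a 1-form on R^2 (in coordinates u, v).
F^* omega = (-18*u^3 + 30*u^2 + 54*u*v + u + 3*v) du + (36*u^2 + 4*u*v + 12*v^2) dv

Using F^*(f dg) = (f ∘ F) d(g ∘ F), substitute each coordinate x_i by F_i(u, v) in f_i, and replace dx_i by d F_i = (∂F_i/∂u) du + (∂F_i/∂v) dv.
  For the x component: f_1(F) = u + 3*v; d F_1 = (1) du + (4*v) dv
  For the y component: f_2(F) = 12*u^2; d F_2 = (1) du + (3) dv
  For the z component: f_3(F) = -3*u^2 + 3*u + 9*v; d F_3 = (6*u) du + (0) dv
Combining and collecting du, dv coefficients:
  coeff of du: -18*u^3 + 30*u^2 + 54*u*v + u + 3*v
  coeff of dv: 36*u^2 + 4*u*v + 12*v^2
F^* omega = (-18*u^3 + 30*u^2 + 54*u*v + u + 3*v) du + (36*u^2 + 4*u*v + 12*v^2) dv.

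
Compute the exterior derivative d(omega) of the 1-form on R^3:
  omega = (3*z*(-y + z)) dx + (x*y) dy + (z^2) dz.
d(omega) = (y + 3*z) dx ∧ dy + (3*y - 6*z) dx ∧ dz

For a 1-form omega = sum_i f_i dx_i, the exterior derivative is
  d(omega) = sum_{i < j} (∂f_j/∂x_i - ∂f_i/∂x_j) dx_i ∧ dx_j.
  coefficient of dx ∧ dy: ∂f_2/∂x - ∂f_1/∂y = ∂(x*y)/∂x - ∂(3*z*(-y + z))/∂y = y + 3*z
  coefficient of dx ∧ dz: ∂f_3/∂x - ∂f_1/∂z = ∂(z^2)/∂x - ∂(3*z*(-y + z))/∂z = 3*y - 6*z
Assembling: d(omega) = (y + 3*z) dx ∧ dy + (3*y - 6*z) dx ∧ dz.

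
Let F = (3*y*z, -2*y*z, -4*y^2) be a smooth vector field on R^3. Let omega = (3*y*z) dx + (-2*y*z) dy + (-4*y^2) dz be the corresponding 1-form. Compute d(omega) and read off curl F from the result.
d(omega) = (-6*y) dy ∧ dz + (3*y) dz ∧ dx + (-3*z) dx ∧ dy; curl F = (-6*y, 3*y, -3*z)

d omega = sum_{i<j} (∂f_j/∂x_i - ∂f_i/∂x_j) dx_i ∧ dx_j. Under the identification (dy ∧ dz, dz ∧ dx, dx ∧ dy) ↔ (e_x, e_y, e_z), the coefficients are exactly the components of curl F. Compute:
  ∂R/∂y - ∂Q/∂z = (-8*y) - (-2*y) = -6*y
  ∂P/∂z - ∂R/∂x = (3*y) - (0) = 3*y
  ∂Q/∂x - ∂P/∂y = (0) - (3*z) = -3*z.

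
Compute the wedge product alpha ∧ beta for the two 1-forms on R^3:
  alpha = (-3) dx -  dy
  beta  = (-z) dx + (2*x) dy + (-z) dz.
alpha ∧ beta = (-6*x - z) dx ∧ dy + (3*z) dx ∧ dz + (z) dy ∧ dz

Distribute the wedge, using dx_i ∧ dx_j = -dx_j ∧ dx_i and dx_i ∧ dx_i = 0. For each pair (i, j) with i < j, the coefficient of dx_i ∧ dx_j in alpha ∧ beta is (alpha_i * beta_j - alpha_j * beta_i). Collecting: alpha ∧ beta = (-6*x - z) dx ∧ dy + (3*z) dx ∧ dz + (z) dy ∧ dz.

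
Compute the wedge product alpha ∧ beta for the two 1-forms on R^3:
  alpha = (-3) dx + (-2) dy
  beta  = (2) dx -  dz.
alpha ∧ beta = (3) dx ∧ dz + (4) dx ∧ dy + (2) dy ∧ dz

Distribute the wedge, using dx_i ∧ dx_j = -dx_j ∧ dx_i and dx_i ∧ dx_i = 0. For each pair (i, j) with i < j, the coefficient of dx_i ∧ dx_j in alpha ∧ beta is (alpha_i * beta_j - alpha_j * beta_i). Collecting: alpha ∧ beta = (3) dx ∧ dz + (4) dx ∧ dy + (2) dy ∧ dz.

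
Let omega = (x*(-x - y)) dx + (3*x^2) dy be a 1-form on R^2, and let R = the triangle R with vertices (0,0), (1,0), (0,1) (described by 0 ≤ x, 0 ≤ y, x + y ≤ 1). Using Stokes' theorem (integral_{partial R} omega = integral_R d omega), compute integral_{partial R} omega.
integral_(partial R) omega = 7/6

Stokes: integral_partial_R omega = integral_R d omega with d omega = (∂Q/∂x - ∂P/∂y) dx ∧ dy.
  ∂Q/∂x = 6*x
  ∂P/∂y = -x
  integrand = ∂Q/∂x - ∂P/∂y = 7*x.
Integrating over R: integral_0^1 integral_0^{1-x} (7*x) dy dx = 7/6.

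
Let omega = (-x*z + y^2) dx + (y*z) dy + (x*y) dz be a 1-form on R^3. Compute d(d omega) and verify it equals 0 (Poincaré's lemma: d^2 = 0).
d(d omega) = 0

Step 1: d omega = sum_{i<j} (∂f_j/∂x_i - ∂f_i/∂x_j) dx_i ∧ dx_j:
  coeff of dx ∧ dy: -2*y
  coeff of dx ∧ dz: x + y
  coeff of dy ∧ dz: x - y
Step 2: Apply d again to each 2-form coefficient. The only possible 3-form in R^3 is dx ∧ dy ∧ dz, with coefficient
  ∂(coeff of dy∧dz)/∂x - ∂(coeff of dx∧dz)/∂y + ∂(coeff of dx∧dy)/∂z
  = ∂/∂x (x - y) - ∂/∂y (x + y) + ∂/∂z (-2*y).
Each of these terms simplifies to sums of mixed partials that cancel in pairs. The result is 0 (by equality of mixed partials for smooth functions — Schwarz / Clairaut).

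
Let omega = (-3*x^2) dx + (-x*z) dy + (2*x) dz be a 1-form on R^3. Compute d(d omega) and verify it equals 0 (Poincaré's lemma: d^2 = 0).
d(d omega) = 0

Step 1: d omega = sum_{i<j} (∂f_j/∂x_i - ∂f_i/∂x_j) dx_i ∧ dx_j:
  coeff of dx ∧ dy: -z
  coeff of dx ∧ dz: 2
  coeff of dy ∧ dz: x
Step 2: Apply d again to each 2-form coefficient. The only possible 3-form in R^3 is dx ∧ dy ∧ dz, with coefficient
  ∂(coeff of dy∧dz)/∂x - ∂(coeff of dx∧dz)/∂y + ∂(coeff of dx∧dy)/∂z
  = ∂/∂x (x) - ∂/∂y (2) + ∂/∂z (-z).
Each of these terms simplifies to sums of mixed partials that cancel in pairs. The result is 0 (by equality of mixed partials for smooth functions — Schwarz / Clairaut).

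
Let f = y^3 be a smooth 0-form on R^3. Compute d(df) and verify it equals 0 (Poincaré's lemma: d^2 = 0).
d(df) = 0

Step 1: df = sum_i (∂f/∂x_i) dx_i = (0) dx + (3*y^2) dy + (0) dz.
Step 2: Apply d again. Using the 1-form formula, the coefficient of dx ∧ dy in d(df) is ∂^2 f/∂x ∂y - ∂^2 f/∂y ∂x = (0) - (0) = 0 (equality of mixed partials for smooth f).
Similarly for dx ∧ dz and dy ∧ dz — all coefficients vanish. So d(df) = 0.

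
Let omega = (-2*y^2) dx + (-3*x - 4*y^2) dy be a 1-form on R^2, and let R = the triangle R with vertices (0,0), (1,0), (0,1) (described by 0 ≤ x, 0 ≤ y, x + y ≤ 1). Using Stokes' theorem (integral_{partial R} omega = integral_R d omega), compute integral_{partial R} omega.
integral_(partial R) omega = -5/6

Stokes: integral_partial_R omega = integral_R d omega with d omega = (∂Q/∂x - ∂P/∂y) dx ∧ dy.
  ∂Q/∂x = -3
  ∂P/∂y = -4*y
  integrand = ∂Q/∂x - ∂P/∂y = 4*y - 3.
Integrating over R: integral_0^1 integral_0^{1-x} (4*y - 3) dy dx = -5/6.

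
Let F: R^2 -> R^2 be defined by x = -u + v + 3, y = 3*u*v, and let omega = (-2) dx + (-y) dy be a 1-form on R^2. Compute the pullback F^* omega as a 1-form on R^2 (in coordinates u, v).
F^* omega = (-9*u*v^2 + 2) du + (-9*u^2*v - 2) dv

Using F^*(f dg) = (f ∘ F) d(g ∘ F), substitute each coordinate x_i by F_i(u, v) in f_i, and replace dx_i by d F_i = (∂F_i/∂u) du + (∂F_i/∂v) dv.
  For the x component: f_1(F) = -2; d F_1 = (-1) du + (1) dv
  For the y component: f_2(F) = -3*u*v; d F_2 = (3*v) du + (3*u) dv
Combining and collecting du, dv coefficients:
  coeff of du: -9*u*v^2 + 2
  coeff of dv: -9*u^2*v - 2
F^* omega = (-9*u*v^2 + 2) du + (-9*u^2*v - 2) dv.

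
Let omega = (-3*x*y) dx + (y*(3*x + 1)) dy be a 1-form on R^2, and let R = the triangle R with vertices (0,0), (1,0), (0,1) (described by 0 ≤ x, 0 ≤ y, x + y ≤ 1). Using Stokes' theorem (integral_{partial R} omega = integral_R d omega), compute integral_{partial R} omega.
integral_(partial R) omega = 1

Stokes: integral_partial_R omega = integral_R d omega with d omega = (∂Q/∂x - ∂P/∂y) dx ∧ dy.
  ∂Q/∂x = 3*y
  ∂P/∂y = -3*x
  integrand = ∂Q/∂x - ∂P/∂y = 3*x + 3*y.
Integrating over R: integral_0^1 integral_0^{1-x} (3*x + 3*y) dy dx = 1.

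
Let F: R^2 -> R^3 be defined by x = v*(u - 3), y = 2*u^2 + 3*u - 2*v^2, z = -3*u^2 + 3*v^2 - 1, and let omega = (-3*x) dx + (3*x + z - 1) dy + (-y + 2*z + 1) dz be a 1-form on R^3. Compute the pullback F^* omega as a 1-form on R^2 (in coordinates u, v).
F^* omega = (36*u^3 + 12*u^2*v + 9*u^2 - 39*u*v^2 - 27*u*v - 2*u + 18*v^2 - 27*v - 6) du + (v*(-39*u^2 - 12*u*v + 36*v^2 + 36*v - 25)) dv

Using F^*(f dg) = (f ∘ F) d(g ∘ F), substitute each coordinate x_i by F_i(u, v) in f_i, and replace dx_i by d F_i = (∂F_i/∂u) du + (∂F_i/∂v) dv.
  For the x component: f_1(F) = 3*v*(3 - u); d F_1 = (v) du + (u - 3) dv
  For the y component: f_2(F) = -3*u^2 + 3*u*v + 3*v^2 - 9*v - 2; d F_2 = (4*u + 3) du + (-4*v) dv
  For the z component: f_3(F) = -8*u^2 - 3*u + 8*v^2 - 1; d F_3 = (-6*u) du + (6*v) dv
Combining and collecting du, dv coefficients:
  coeff of du: 36*u^3 + 12*u^2*v + 9*u^2 - 39*u*v^2 - 27*u*v - 2*u + 18*v^2 - 27*v - 6
  coeff of dv: v*(-39*u^2 - 12*u*v + 36*v^2 + 36*v - 25)
F^* omega = (36*u^3 + 12*u^2*v + 9*u^2 - 39*u*v^2 - 27*u*v - 2*u + 18*v^2 - 27*v - 6) du + (v*(-39*u^2 - 12*u*v + 36*v^2 + 36*v - 25)) dv.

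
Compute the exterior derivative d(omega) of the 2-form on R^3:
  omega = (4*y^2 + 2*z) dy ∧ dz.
d(omega) = 0

For a 2-form omega = sum_{i<j} g_{ij} dx_i ∧ dx_j, the exterior derivative is
  d(omega) = sum_{i<j} d(g_{ij}) ∧ dx_i ∧ dx_j = sum_{i<j, k} (∂g_{ij}/∂x_k) dx_k ∧ dx_i ∧ dx_j.
Expand each term, using dx_k ∧ dx_i ∧ dx_j = sgn(permutation) dx_{(a)} ∧ dx_{(b)} ∧ dx_{(c)} with (a < b < c) sorted:

Collecting like 3-forms: d(omega) = 0.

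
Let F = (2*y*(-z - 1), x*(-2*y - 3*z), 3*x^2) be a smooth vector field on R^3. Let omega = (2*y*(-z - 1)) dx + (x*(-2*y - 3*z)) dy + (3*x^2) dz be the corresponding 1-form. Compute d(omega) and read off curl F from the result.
d(omega) = (3*x) dy ∧ dz + (-6*x - 2*y) dz ∧ dx + (-2*y - z + 2) dx ∧ dy; curl F = (3*x, -6*x - 2*y, -2*y - z + 2)

d omega = sum_{i<j} (∂f_j/∂x_i - ∂f_i/∂x_j) dx_i ∧ dx_j. Under the identification (dy ∧ dz, dz ∧ dx, dx ∧ dy) ↔ (e_x, e_y, e_z), the coefficients are exactly the components of curl F. Compute:
  ∂R/∂y - ∂Q/∂z = (0) - (-3*x) = 3*x
  ∂P/∂z - ∂R/∂x = (-2*y) - (6*x) = -6*x - 2*y
  ∂Q/∂x - ∂P/∂y = (-2*y - 3*z) - (-2*z - 2) = -2*y - z + 2.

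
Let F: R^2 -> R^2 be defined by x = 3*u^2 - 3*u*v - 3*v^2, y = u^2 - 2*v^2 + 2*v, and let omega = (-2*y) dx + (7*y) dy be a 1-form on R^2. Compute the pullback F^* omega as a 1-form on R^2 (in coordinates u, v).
F^* omega = (2*u^3 + 6*u^2*v - 4*u*v^2 + 4*u*v - 12*v^3 + 12*v^2) du + (6*u^3 - 16*u^2*v + 14*u^2 - 12*u*v^2 + 12*u*v + 32*v^3 - 60*v^2 + 28*v) dv

Using F^*(f dg) = (f ∘ F) d(g ∘ F), substitute each coordinate x_i by F_i(u, v) in f_i, and replace dx_i by d F_i = (∂F_i/∂u) du + (∂F_i/∂v) dv.
  For the x component: f_1(F) = -2*u^2 + 4*v^2 - 4*v; d F_1 = (6*u - 3*v) du + (-3*u - 6*v) dv
  For the y component: f_2(F) = 7*u^2 - 14*v^2 + 14*v; d F_2 = (2*u) du + (2 - 4*v) dv
Combining and collecting du, dv coefficients:
  coeff of du: 2*u^3 + 6*u^2*v - 4*u*v^2 + 4*u*v - 12*v^3 + 12*v^2
  coeff of dv: 6*u^3 - 16*u^2*v + 14*u^2 - 12*u*v^2 + 12*u*v + 32*v^3 - 60*v^2 + 28*v
F^* omega = (2*u^3 + 6*u^2*v - 4*u*v^2 + 4*u*v - 12*v^3 + 12*v^2) du + (6*u^3 - 16*u^2*v + 14*u^2 - 12*u*v^2 + 12*u*v + 32*v^3 - 60*v^2 + 28*v) dv.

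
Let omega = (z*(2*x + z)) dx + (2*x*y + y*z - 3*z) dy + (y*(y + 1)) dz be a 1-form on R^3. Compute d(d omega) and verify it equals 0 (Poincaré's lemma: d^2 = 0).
d(d omega) = 0

Step 1: d omega = sum_{i<j} (∂f_j/∂x_i - ∂f_i/∂x_j) dx_i ∧ dx_j:
  coeff of dx ∧ dy: 2*y
  coeff of dx ∧ dz: -2*x - 2*z
  coeff of dy ∧ dz: y + 4
Step 2: Apply d again to each 2-form coefficient. The only possible 3-form in R^3 is dx ∧ dy ∧ dz, with coefficient
  ∂(coeff of dy∧dz)/∂x - ∂(coeff of dx∧dz)/∂y + ∂(coeff of dx∧dy)/∂z
  = ∂/∂x (y + 4) - ∂/∂y (-2*x - 2*z) + ∂/∂z (2*y).
Each of these terms simplifies to sums of mixed partials that cancel in pairs. The result is 0 (by equality of mixed partials for smooth functions — Schwarz / Clairaut).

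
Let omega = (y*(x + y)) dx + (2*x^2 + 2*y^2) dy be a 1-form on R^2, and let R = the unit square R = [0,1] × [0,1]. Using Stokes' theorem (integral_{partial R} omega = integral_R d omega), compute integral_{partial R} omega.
integral_(partial R) omega = 1/2

Stokes: integral_partial_R omega = integral_R d omega with d omega = (∂Q/∂x - ∂P/∂y) dx ∧ dy.
  ∂Q/∂x = 4*x
  ∂P/∂y = x + 2*y
  integrand = ∂Q/∂x - ∂P/∂y = 3*x - 2*y.
Integrating over R: integral_0^1 integral_0^1 (3*x - 2*y) dx dy = 1/2.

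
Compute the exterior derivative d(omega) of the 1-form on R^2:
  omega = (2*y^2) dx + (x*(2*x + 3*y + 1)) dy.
d(omega) = (4*x - y + 1) dx ∧ dy

For a 1-form omega = sum_i f_i dx_i, the exterior derivative is
  d(omega) = sum_{i < j} (∂f_j/∂x_i - ∂f_i/∂x_j) dx_i ∧ dx_j.
  coefficient of dx ∧ dy: ∂f_2/∂x - ∂f_1/∂y = ∂(x*(2*x + 3*y + 1))/∂x - ∂(2*y^2)/∂y = 4*x - y + 1
Assembling: d(omega) = (4*x - y + 1) dx ∧ dy.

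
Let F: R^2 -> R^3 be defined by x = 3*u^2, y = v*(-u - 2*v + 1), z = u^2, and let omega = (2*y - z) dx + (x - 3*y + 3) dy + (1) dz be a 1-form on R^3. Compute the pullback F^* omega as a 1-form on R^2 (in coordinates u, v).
F^* omega = (-6*u^3 - 15*u^2*v - 27*u*v^2 + 12*u*v + 2*u - 6*v^3 + 3*v^2 - 3*v) du + (-3*u^3 - 15*u^2*v + 3*u^2 - 18*u*v^2 + 6*u*v - 3*u - 24*v^3 + 18*v^2 - 15*v + 3) dv

Using F^*(f dg) = (f ∘ F) d(g ∘ F), substitute each coordinate x_i by F_i(u, v) in f_i, and replace dx_i by d F_i = (∂F_i/∂u) du + (∂F_i/∂v) dv.
  For the x component: f_1(F) = -u^2 - 2*u*v - 4*v^2 + 2*v; d F_1 = (6*u) du + (0) dv
  For the y component: f_2(F) = 3*u^2 + 3*u*v + 6*v^2 - 3*v + 3; d F_2 = (-v) du + (-u - 4*v + 1) dv
  For the z component: f_3(F) = 1; d F_3 = (2*u) du + (0) dv
Combining and collecting du, dv coefficients:
  coeff of du: -6*u^3 - 15*u^2*v - 27*u*v^2 + 12*u*v + 2*u - 6*v^3 + 3*v^2 - 3*v
  coeff of dv: -3*u^3 - 15*u^2*v + 3*u^2 - 18*u*v^2 + 6*u*v - 3*u - 24*v^3 + 18*v^2 - 15*v + 3
F^* omega = (-6*u^3 - 15*u^2*v - 27*u*v^2 + 12*u*v + 2*u - 6*v^3 + 3*v^2 - 3*v) du + (-3*u^3 - 15*u^2*v + 3*u^2 - 18*u*v^2 + 6*u*v - 3*u - 24*v^3 + 18*v^2 - 15*v + 3) dv.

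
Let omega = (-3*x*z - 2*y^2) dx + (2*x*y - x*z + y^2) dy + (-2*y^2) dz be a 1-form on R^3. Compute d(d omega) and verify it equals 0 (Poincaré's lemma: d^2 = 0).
d(d omega) = 0

Step 1: d omega = sum_{i<j} (∂f_j/∂x_i - ∂f_i/∂x_j) dx_i ∧ dx_j:
  coeff of dx ∧ dy: 6*y - z
  coeff of dx ∧ dz: 3*x
  coeff of dy ∧ dz: x - 4*y
Step 2: Apply d again to each 2-form coefficient. The only possible 3-form in R^3 is dx ∧ dy ∧ dz, with coefficient
  ∂(coeff of dy∧dz)/∂x - ∂(coeff of dx∧dz)/∂y + ∂(coeff of dx∧dy)/∂z
  = ∂/∂x (x - 4*y) - ∂/∂y (3*x) + ∂/∂z (6*y - z).
Each of these terms simplifies to sums of mixed partials that cancel in pairs. The result is 0 (by equality of mixed partials for smooth functions — Schwarz / Clairaut).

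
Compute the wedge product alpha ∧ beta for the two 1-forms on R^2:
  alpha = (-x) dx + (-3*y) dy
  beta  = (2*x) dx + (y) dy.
alpha ∧ beta = (5*x*y) dx ∧ dy

Distribute the wedge, using dx_i ∧ dx_j = -dx_j ∧ dx_i and dx_i ∧ dx_i = 0. For each pair (i, j) with i < j, the coefficient of dx_i ∧ dx_j in alpha ∧ beta is (alpha_i * beta_j - alpha_j * beta_i). Collecting: alpha ∧ beta = (5*x*y) dx ∧ dy.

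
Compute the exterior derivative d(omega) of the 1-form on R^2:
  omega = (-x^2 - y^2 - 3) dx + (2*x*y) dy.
d(omega) = (4*y) dx ∧ dy

For a 1-form omega = sum_i f_i dx_i, the exterior derivative is
  d(omega) = sum_{i < j} (∂f_j/∂x_i - ∂f_i/∂x_j) dx_i ∧ dx_j.
  coefficient of dx ∧ dy: ∂f_2/∂x - ∂f_1/∂y = ∂(2*x*y)/∂x - ∂(-x^2 - y^2 - 3)/∂y = 4*y
Assembling: d(omega) = (4*y) dx ∧ dy.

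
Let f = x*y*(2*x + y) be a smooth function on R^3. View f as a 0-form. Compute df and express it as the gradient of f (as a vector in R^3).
df = (y*(4*x + y)) dx + (2*x*(x + y)) dy + (0) dz; grad f = (y*(4*x + y), 2*x*(x + y), 0)

For a 0-form f, d f = (∂f/∂x) dx + (∂f/∂y) dy + (∂f/∂z) dz. The components of the vector representation are exactly the entries of grad f in Cartesian coordinates:
  ∂f/∂x = y*(4*x + y)
  ∂f/∂y = 2*x*(x + y)
  ∂f/∂z = 0.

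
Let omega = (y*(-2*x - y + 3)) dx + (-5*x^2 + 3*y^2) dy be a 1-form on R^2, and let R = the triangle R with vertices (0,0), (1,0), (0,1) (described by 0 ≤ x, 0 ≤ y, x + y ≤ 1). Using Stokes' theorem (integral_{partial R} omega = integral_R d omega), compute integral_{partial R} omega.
integral_(partial R) omega = -5/2

Stokes: integral_partial_R omega = integral_R d omega with d omega = (∂Q/∂x - ∂P/∂y) dx ∧ dy.
  ∂Q/∂x = -10*x
  ∂P/∂y = -2*x - 2*y + 3
  integrand = ∂Q/∂x - ∂P/∂y = -8*x + 2*y - 3.
Integrating over R: integral_0^1 integral_0^{1-x} (-8*x + 2*y - 3) dy dx = -5/2.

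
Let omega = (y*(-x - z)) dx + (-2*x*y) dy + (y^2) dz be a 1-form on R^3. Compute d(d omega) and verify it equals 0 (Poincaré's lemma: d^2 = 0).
d(d omega) = 0

Step 1: d omega = sum_{i<j} (∂f_j/∂x_i - ∂f_i/∂x_j) dx_i ∧ dx_j:
  coeff of dx ∧ dy: x - 2*y + z
  coeff of dx ∧ dz: y
  coeff of dy ∧ dz: 2*y
Step 2: Apply d again to each 2-form coefficient. The only possible 3-form in R^3 is dx ∧ dy ∧ dz, with coefficient
  ∂(coeff of dy∧dz)/∂x - ∂(coeff of dx∧dz)/∂y + ∂(coeff of dx∧dy)/∂z
  = ∂/∂x (2*y) - ∂/∂y (y) + ∂/∂z (x - 2*y + z).
Each of these terms simplifies to sums of mixed partials that cancel in pairs. The result is 0 (by equality of mixed partials for smooth functions — Schwarz / Clairaut).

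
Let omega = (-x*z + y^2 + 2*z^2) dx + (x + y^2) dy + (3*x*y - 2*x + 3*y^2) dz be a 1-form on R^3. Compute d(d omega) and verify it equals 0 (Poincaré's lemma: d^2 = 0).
d(d omega) = 0

Step 1: d omega = sum_{i<j} (∂f_j/∂x_i - ∂f_i/∂x_j) dx_i ∧ dx_j:
  coeff of dx ∧ dy: 1 - 2*y
  coeff of dx ∧ dz: x + 3*y - 4*z - 2
  coeff of dy ∧ dz: 3*x + 6*y
Step 2: Apply d again to each 2-form coefficient. The only possible 3-form in R^3 is dx ∧ dy ∧ dz, with coefficient
  ∂(coeff of dy∧dz)/∂x - ∂(coeff of dx∧dz)/∂y + ∂(coeff of dx∧dy)/∂z
  = ∂/∂x (3*x + 6*y) - ∂/∂y (x + 3*y - 4*z - 2) + ∂/∂z (1 - 2*y).
Each of these terms simplifies to sums of mixed partials that cancel in pairs. The result is 0 (by equality of mixed partials for smooth functions — Schwarz / Clairaut).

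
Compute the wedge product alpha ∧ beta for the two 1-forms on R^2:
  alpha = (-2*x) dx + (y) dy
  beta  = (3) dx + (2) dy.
alpha ∧ beta = (-4*x - 3*y) dx ∧ dy

Distribute the wedge, using dx_i ∧ dx_j = -dx_j ∧ dx_i and dx_i ∧ dx_i = 0. For each pair (i, j) with i < j, the coefficient of dx_i ∧ dx_j in alpha ∧ beta is (alpha_i * beta_j - alpha_j * beta_i). Collecting: alpha ∧ beta = (-4*x - 3*y) dx ∧ dy.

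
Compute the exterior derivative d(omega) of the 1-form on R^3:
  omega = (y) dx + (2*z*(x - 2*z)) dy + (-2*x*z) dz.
d(omega) = (2*z - 1) dx ∧ dy + (-2*z) dx ∧ dz + (-2*x + 8*z) dy ∧ dz

For a 1-form omega = sum_i f_i dx_i, the exterior derivative is
  d(omega) = sum_{i < j} (∂f_j/∂x_i - ∂f_i/∂x_j) dx_i ∧ dx_j.
  coefficient of dx ∧ dy: ∂f_2/∂x - ∂f_1/∂y = ∂(2*z*(x - 2*z))/∂x - ∂(y)/∂y = 2*z - 1
  coefficient of dx ∧ dz: ∂f_3/∂x - ∂f_1/∂z = ∂(-2*x*z)/∂x - ∂(y)/∂z = -2*z
  coefficient of dy ∧ dz: ∂f_3/∂y - ∂f_2/∂z = ∂(-2*x*z)/∂y - ∂(2*z*(x - 2*z))/∂z = -2*x + 8*z
Assembling: d(omega) = (2*z - 1) dx ∧ dy + (-2*z) dx ∧ dz + (-2*x + 8*z) dy ∧ dz.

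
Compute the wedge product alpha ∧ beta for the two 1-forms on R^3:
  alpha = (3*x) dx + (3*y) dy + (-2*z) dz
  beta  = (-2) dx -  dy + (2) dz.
alpha ∧ beta = (-3*x + 6*y) dx ∧ dy + (6*x - 4*z) dx ∧ dz + (6*y - 2*z) dy ∧ dz

Distribute the wedge, using dx_i ∧ dx_j = -dx_j ∧ dx_i and dx_i ∧ dx_i = 0. For each pair (i, j) with i < j, the coefficient of dx_i ∧ dx_j in alpha ∧ beta is (alpha_i * beta_j - alpha_j * beta_i). Collecting: alpha ∧ beta = (-3*x + 6*y) dx ∧ dy + (6*x - 4*z) dx ∧ dz + (6*y - 2*z) dy ∧ dz.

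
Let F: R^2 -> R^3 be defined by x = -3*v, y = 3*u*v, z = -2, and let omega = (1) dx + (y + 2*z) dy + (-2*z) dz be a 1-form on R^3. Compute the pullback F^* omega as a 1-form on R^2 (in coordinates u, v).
F^* omega = (3*v*(3*u*v - 4)) du + (9*u^2*v - 12*u - 3) dv

Using F^*(f dg) = (f ∘ F) d(g ∘ F), substitute each coordinate x_i by F_i(u, v) in f_i, and replace dx_i by d F_i = (∂F_i/∂u) du + (∂F_i/∂v) dv.
  For the x component: f_1(F) = 1; d F_1 = (0) du + (-3) dv
  For the y component: f_2(F) = 3*u*v - 4; d F_2 = (3*v) du + (3*u) dv
  For the z component: f_3(F) = 4; d F_3 = (0) du + (0) dv
Combining and collecting du, dv coefficients:
  coeff of du: 3*v*(3*u*v - 4)
  coeff of dv: 9*u^2*v - 12*u - 3
F^* omega = (3*v*(3*u*v - 4)) du + (9*u^2*v - 12*u - 3) dv.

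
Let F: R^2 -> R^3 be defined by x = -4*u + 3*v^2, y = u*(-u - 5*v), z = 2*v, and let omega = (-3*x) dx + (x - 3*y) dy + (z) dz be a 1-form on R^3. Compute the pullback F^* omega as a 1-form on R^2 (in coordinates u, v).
F^* omega = (-6*u^3 - 45*u^2*v + 8*u^2 - 81*u*v^2 + 20*u*v - 48*u - 15*v^3 + 36*v^2) du + (-15*u^3 - 75*u^2*v + 20*u^2 - 15*u*v^2 + 72*u*v - 54*v^3 + 4*v) dv

Using F^*(f dg) = (f ∘ F) d(g ∘ F), substitute each coordinate x_i by F_i(u, v) in f_i, and replace dx_i by d F_i = (∂F_i/∂u) du + (∂F_i/∂v) dv.
  For the x component: f_1(F) = 12*u - 9*v^2; d F_1 = (-4) du + (6*v) dv
  For the y component: f_2(F) = 3*u^2 + 15*u*v - 4*u + 3*v^2; d F_2 = (-2*u - 5*v) du + (-5*u) dv
  For the z component: f_3(F) = 2*v; d F_3 = (0) du + (2) dv
Combining and collecting du, dv coefficients:
  coeff of du: -6*u^3 - 45*u^2*v + 8*u^2 - 81*u*v^2 + 20*u*v - 48*u - 15*v^3 + 36*v^2
  coeff of dv: -15*u^3 - 75*u^2*v + 20*u^2 - 15*u*v^2 + 72*u*v - 54*v^3 + 4*v
F^* omega = (-6*u^3 - 45*u^2*v + 8*u^2 - 81*u*v^2 + 20*u*v - 48*u - 15*v^3 + 36*v^2) du + (-15*u^3 - 75*u^2*v + 20*u^2 - 15*u*v^2 + 72*u*v - 54*v^3 + 4*v) dv.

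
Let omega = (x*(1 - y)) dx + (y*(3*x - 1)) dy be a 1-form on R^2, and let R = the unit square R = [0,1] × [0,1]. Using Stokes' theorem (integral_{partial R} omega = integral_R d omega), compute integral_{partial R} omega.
integral_(partial R) omega = 2

Stokes: integral_partial_R omega = integral_R d omega with d omega = (∂Q/∂x - ∂P/∂y) dx ∧ dy.
  ∂Q/∂x = 3*y
  ∂P/∂y = -x
  integrand = ∂Q/∂x - ∂P/∂y = x + 3*y.
Integrating over R: integral_0^1 integral_0^1 (x + 3*y) dx dy = 2.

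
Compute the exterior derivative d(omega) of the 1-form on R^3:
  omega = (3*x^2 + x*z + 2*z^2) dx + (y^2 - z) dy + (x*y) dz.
d(omega) = (-x + y - 4*z) dx ∧ dz + (x + 1) dy ∧ dz

For a 1-form omega = sum_i f_i dx_i, the exterior derivative is
  d(omega) = sum_{i < j} (∂f_j/∂x_i - ∂f_i/∂x_j) dx_i ∧ dx_j.
  coefficient of dx ∧ dz: ∂f_3/∂x - ∂f_1/∂z = ∂(x*y)/∂x - ∂(3*x^2 + x*z + 2*z^2)/∂z = -x + y - 4*z
  coefficient of dy ∧ dz: ∂f_3/∂y - ∂f_2/∂z = ∂(x*y)/∂y - ∂(y^2 - z)/∂z = x + 1
Assembling: d(omega) = (-x + y - 4*z) dx ∧ dz + (x + 1) dy ∧ dz.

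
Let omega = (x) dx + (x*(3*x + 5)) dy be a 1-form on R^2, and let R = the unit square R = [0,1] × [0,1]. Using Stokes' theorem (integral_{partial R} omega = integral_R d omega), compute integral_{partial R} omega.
integral_(partial R) omega = 8

Stokes: integral_partial_R omega = integral_R d omega with d omega = (∂Q/∂x - ∂P/∂y) dx ∧ dy.
  ∂Q/∂x = 6*x + 5
  ∂P/∂y = 0
  integrand = ∂Q/∂x - ∂P/∂y = 6*x + 5.
Integrating over R: integral_0^1 integral_0^1 (6*x + 5) dx dy = 8.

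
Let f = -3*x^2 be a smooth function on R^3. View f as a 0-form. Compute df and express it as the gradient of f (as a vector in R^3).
df = (-6*x) dx + (0) dy + (0) dz; grad f = (-6*x, 0, 0)

For a 0-form f, d f = (∂f/∂x) dx + (∂f/∂y) dy + (∂f/∂z) dz. The components of the vector representation are exactly the entries of grad f in Cartesian coordinates:
  ∂f/∂x = -6*x
  ∂f/∂y = 0
  ∂f/∂z = 0.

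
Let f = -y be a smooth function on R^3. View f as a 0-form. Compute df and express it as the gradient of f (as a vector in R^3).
df = (0) dx + (-1) dy + (0) dz; grad f = (0, -1, 0)

For a 0-form f, d f = (∂f/∂x) dx + (∂f/∂y) dy + (∂f/∂z) dz. The components of the vector representation are exactly the entries of grad f in Cartesian coordinates:
  ∂f/∂x = 0
  ∂f/∂y = -1
  ∂f/∂z = 0.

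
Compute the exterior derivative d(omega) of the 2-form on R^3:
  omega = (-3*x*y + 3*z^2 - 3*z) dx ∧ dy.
d(omega) = (6*z - 3) dx ∧ dy ∧ dz

For a 2-form omega = sum_{i<j} g_{ij} dx_i ∧ dx_j, the exterior derivative is
  d(omega) = sum_{i<j} d(g_{ij}) ∧ dx_i ∧ dx_j = sum_{i<j, k} (∂g_{ij}/∂x_k) dx_k ∧ dx_i ∧ dx_j.
Expand each term, using dx_k ∧ dx_i ∧ dx_j = sgn(permutation) dx_{(a)} ∧ dx_{(b)} ∧ dx_{(c)} with (a < b < c) sorted:
  d(-3*x*y + 3*z^2 - 3*z) includes (∂/∂z)(-3*x*y + 3*z^2 - 3*z) dz = (6*z - 3) dz, which multiplied by dx ∧ dy gives (6*z - 3) dx ∧ dy ∧ dz
Collecting like 3-forms: d(omega) = (6*z - 3) dx ∧ dy ∧ dz.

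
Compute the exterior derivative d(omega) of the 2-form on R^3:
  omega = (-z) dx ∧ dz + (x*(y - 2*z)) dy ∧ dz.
d(omega) = (y - 2*z) dx ∧ dy ∧ dz

For a 2-form omega = sum_{i<j} g_{ij} dx_i ∧ dx_j, the exterior derivative is
  d(omega) = sum_{i<j} d(g_{ij}) ∧ dx_i ∧ dx_j = sum_{i<j, k} (∂g_{ij}/∂x_k) dx_k ∧ dx_i ∧ dx_j.
Expand each term, using dx_k ∧ dx_i ∧ dx_j = sgn(permutation) dx_{(a)} ∧ dx_{(b)} ∧ dx_{(c)} with (a < b < c) sorted:
  d(x*(y - 2*z)) includes (∂/∂x)(x*(y - 2*z)) dx = (y - 2*z) dx, which multiplied by dy ∧ dz gives (y - 2*z) dx ∧ dy ∧ dz
Collecting like 3-forms: d(omega) = (y - 2*z) dx ∧ dy ∧ dz.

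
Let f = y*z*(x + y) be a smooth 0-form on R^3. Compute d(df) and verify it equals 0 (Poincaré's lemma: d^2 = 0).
d(df) = 0

Step 1: df = sum_i (∂f/∂x_i) dx_i = (y*z) dx + (z*(x + 2*y)) dy + (y*(x + y)) dz.
Step 2: Apply d again. Using the 1-form formula, the coefficient of dx ∧ dy in d(df) is ∂^2 f/∂x ∂y - ∂^2 f/∂y ∂x = (z) - (z) = 0 (equality of mixed partials for smooth f).
Similarly for dx ∧ dz and dy ∧ dz — all coefficients vanish. So d(df) = 0.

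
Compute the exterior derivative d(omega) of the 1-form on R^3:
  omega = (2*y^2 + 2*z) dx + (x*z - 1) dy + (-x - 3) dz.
d(omega) = (-4*y + z) dx ∧ dy + (-3) dx ∧ dz + (-x) dy ∧ dz

For a 1-form omega = sum_i f_i dx_i, the exterior derivative is
  d(omega) = sum_{i < j} (∂f_j/∂x_i - ∂f_i/∂x_j) dx_i ∧ dx_j.
  coefficient of dx ∧ dy: ∂f_2/∂x - ∂f_1/∂y = ∂(x*z - 1)/∂x - ∂(2*y^2 + 2*z)/∂y = -4*y + z
  coefficient of dx ∧ dz: ∂f_3/∂x - ∂f_1/∂z = ∂(-x - 3)/∂x - ∂(2*y^2 + 2*z)/∂z = -3
  coefficient of dy ∧ dz: ∂f_3/∂y - ∂f_2/∂z = ∂(-x - 3)/∂y - ∂(x*z - 1)/∂z = -x
Assembling: d(omega) = (-4*y + z) dx ∧ dy + (-3) dx ∧ dz + (-x) dy ∧ dz.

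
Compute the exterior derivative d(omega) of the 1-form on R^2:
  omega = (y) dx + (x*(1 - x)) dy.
d(omega) = (-2*x) dx ∧ dy

For a 1-form omega = sum_i f_i dx_i, the exterior derivative is
  d(omega) = sum_{i < j} (∂f_j/∂x_i - ∂f_i/∂x_j) dx_i ∧ dx_j.
  coefficient of dx ∧ dy: ∂f_2/∂x - ∂f_1/∂y = ∂(x*(1 - x))/∂x - ∂(y)/∂y = -2*x
Assembling: d(omega) = (-2*x) dx ∧ dy.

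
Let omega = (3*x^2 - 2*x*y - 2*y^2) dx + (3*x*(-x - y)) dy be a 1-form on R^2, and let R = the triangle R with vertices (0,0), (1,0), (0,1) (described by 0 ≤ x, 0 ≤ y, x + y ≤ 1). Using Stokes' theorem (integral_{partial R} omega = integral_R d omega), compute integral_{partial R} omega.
integral_(partial R) omega = -1/2

Stokes: integral_partial_R omega = integral_R d omega with d omega = (∂Q/∂x - ∂P/∂y) dx ∧ dy.
  ∂Q/∂x = -6*x - 3*y
  ∂P/∂y = -2*x - 4*y
  integrand = ∂Q/∂x - ∂P/∂y = -4*x + y.
Integrating over R: integral_0^1 integral_0^{1-x} (-4*x + y) dy dx = -1/2.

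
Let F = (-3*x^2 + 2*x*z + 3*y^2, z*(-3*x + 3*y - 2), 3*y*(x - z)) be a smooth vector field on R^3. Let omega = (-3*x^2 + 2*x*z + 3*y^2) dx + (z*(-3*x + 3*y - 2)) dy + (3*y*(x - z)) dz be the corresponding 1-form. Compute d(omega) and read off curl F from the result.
d(omega) = (6*x - 3*y - 3*z + 2) dy ∧ dz + (2*x - 3*y) dz ∧ dx + (-6*y - 3*z) dx ∧ dy; curl F = (6*x - 3*y - 3*z + 2, 2*x - 3*y, -6*y - 3*z)

d omega = sum_{i<j} (∂f_j/∂x_i - ∂f_i/∂x_j) dx_i ∧ dx_j. Under the identification (dy ∧ dz, dz ∧ dx, dx ∧ dy) ↔ (e_x, e_y, e_z), the coefficients are exactly the components of curl F. Compute:
  ∂R/∂y - ∂Q/∂z = (3*x - 3*z) - (-3*x + 3*y - 2) = 6*x - 3*y - 3*z + 2
  ∂P/∂z - ∂R/∂x = (2*x) - (3*y) = 2*x - 3*y
  ∂Q/∂x - ∂P/∂y = (-3*z) - (6*y) = -6*y - 3*z.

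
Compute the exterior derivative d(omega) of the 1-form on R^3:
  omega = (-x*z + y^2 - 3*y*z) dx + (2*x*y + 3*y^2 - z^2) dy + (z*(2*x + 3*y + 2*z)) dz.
d(omega) = (3*z) dx ∧ dy + (x + 3*y + 2*z) dx ∧ dz + (5*z) dy ∧ dz

For a 1-form omega = sum_i f_i dx_i, the exterior derivative is
  d(omega) = sum_{i < j} (∂f_j/∂x_i - ∂f_i/∂x_j) dx_i ∧ dx_j.
  coefficient of dx ∧ dy: ∂f_2/∂x - ∂f_1/∂y = ∂(2*x*y + 3*y^2 - z^2)/∂x - ∂(-x*z + y^2 - 3*y*z)/∂y = 3*z
  coefficient of dx ∧ dz: ∂f_3/∂x - ∂f_1/∂z = ∂(z*(2*x + 3*y + 2*z))/∂x - ∂(-x*z + y^2 - 3*y*z)/∂z = x + 3*y + 2*z
  coefficient of dy ∧ dz: ∂f_3/∂y - ∂f_2/∂z = ∂(z*(2*x + 3*y + 2*z))/∂y - ∂(2*x*y + 3*y^2 - z^2)/∂z = 5*z
Assembling: d(omega) = (3*z) dx ∧ dy + (x + 3*y + 2*z) dx ∧ dz + (5*z) dy ∧ dz.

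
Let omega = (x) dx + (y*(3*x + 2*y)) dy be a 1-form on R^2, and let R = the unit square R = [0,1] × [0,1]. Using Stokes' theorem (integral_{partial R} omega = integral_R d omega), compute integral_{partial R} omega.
integral_(partial R) omega = 3/2

Stokes: integral_partial_R omega = integral_R d omega with d omega = (∂Q/∂x - ∂P/∂y) dx ∧ dy.
  ∂Q/∂x = 3*y
  ∂P/∂y = 0
  integrand = ∂Q/∂x - ∂P/∂y = 3*y.
Integrating over R: integral_0^1 integral_0^1 (3*y) dx dy = 3/2.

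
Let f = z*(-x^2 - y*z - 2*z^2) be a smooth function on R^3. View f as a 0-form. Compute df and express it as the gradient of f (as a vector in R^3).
df = (-2*x*z) dx + (-z^2) dy + (-x^2 - 2*y*z - 6*z^2) dz; grad f = (-2*x*z, -z^2, -x^2 - 2*y*z - 6*z^2)

For a 0-form f, d f = (∂f/∂x) dx + (∂f/∂y) dy + (∂f/∂z) dz. The components of the vector representation are exactly the entries of grad f in Cartesian coordinates:
  ∂f/∂x = -2*x*z
  ∂f/∂y = -z^2
  ∂f/∂z = -x^2 - 2*y*z - 6*z^2.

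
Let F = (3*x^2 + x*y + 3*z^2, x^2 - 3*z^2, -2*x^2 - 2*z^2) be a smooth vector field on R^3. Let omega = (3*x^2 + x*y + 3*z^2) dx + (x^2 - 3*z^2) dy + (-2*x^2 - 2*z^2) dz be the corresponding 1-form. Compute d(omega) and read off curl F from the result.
d(omega) = (6*z) dy ∧ dz + (4*x + 6*z) dz ∧ dx + (x) dx ∧ dy; curl F = (6*z, 4*x + 6*z, x)

d omega = sum_{i<j} (∂f_j/∂x_i - ∂f_i/∂x_j) dx_i ∧ dx_j. Under the identification (dy ∧ dz, dz ∧ dx, dx ∧ dy) ↔ (e_x, e_y, e_z), the coefficients are exactly the components of curl F. Compute:
  ∂R/∂y - ∂Q/∂z = (0) - (-6*z) = 6*z
  ∂P/∂z - ∂R/∂x = (6*z) - (-4*x) = 4*x + 6*z
  ∂Q/∂x - ∂P/∂y = (2*x) - (x) = x.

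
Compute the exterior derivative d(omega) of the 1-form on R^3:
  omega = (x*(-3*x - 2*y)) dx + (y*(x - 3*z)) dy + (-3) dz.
d(omega) = (2*x + y) dx ∧ dy + (3*y) dy ∧ dz

For a 1-form omega = sum_i f_i dx_i, the exterior derivative is
  d(omega) = sum_{i < j} (∂f_j/∂x_i - ∂f_i/∂x_j) dx_i ∧ dx_j.
  coefficient of dx ∧ dy: ∂f_2/∂x - ∂f_1/∂y = ∂(y*(x - 3*z))/∂x - ∂(x*(-3*x - 2*y))/∂y = 2*x + y
  coefficient of dy ∧ dz: ∂f_3/∂y - ∂f_2/∂z = ∂(-3)/∂y - ∂(y*(x - 3*z))/∂z = 3*y
Assembling: d(omega) = (2*x + y) dx ∧ dy + (3*y) dy ∧ dz.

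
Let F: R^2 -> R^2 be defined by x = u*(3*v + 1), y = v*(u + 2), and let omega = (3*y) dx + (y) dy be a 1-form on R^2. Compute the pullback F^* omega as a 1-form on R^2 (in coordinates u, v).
F^* omega = (v*(10*u*v + 3*u + 20*v + 6)) du + (2*v*(5*u^2 + 11*u + 2)) dv

Using F^*(f dg) = (f ∘ F) d(g ∘ F), substitute each coordinate x_i by F_i(u, v) in f_i, and replace dx_i by d F_i = (∂F_i/∂u) du + (∂F_i/∂v) dv.
  For the x component: f_1(F) = 3*v*(u + 2); d F_1 = (3*v + 1) du + (3*u) dv
  For the y component: f_2(F) = v*(u + 2); d F_2 = (v) du + (u + 2) dv
Combining and collecting du, dv coefficients:
  coeff of du: v*(10*u*v + 3*u + 20*v + 6)
  coeff of dv: 2*v*(5*u^2 + 11*u + 2)
F^* omega = (v*(10*u*v + 3*u + 20*v + 6)) du + (2*v*(5*u^2 + 11*u + 2)) dv.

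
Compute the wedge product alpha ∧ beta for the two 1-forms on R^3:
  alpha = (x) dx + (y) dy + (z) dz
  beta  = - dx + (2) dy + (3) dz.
alpha ∧ beta = (2*x + y) dx ∧ dy + (3*x + z) dx ∧ dz + (3*y - 2*z) dy ∧ dz

Distribute the wedge, using dx_i ∧ dx_j = -dx_j ∧ dx_i and dx_i ∧ dx_i = 0. For each pair (i, j) with i < j, the coefficient of dx_i ∧ dx_j in alpha ∧ beta is (alpha_i * beta_j - alpha_j * beta_i). Collecting: alpha ∧ beta = (2*x + y) dx ∧ dy + (3*x + z) dx ∧ dz + (3*y - 2*z) dy ∧ dz.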